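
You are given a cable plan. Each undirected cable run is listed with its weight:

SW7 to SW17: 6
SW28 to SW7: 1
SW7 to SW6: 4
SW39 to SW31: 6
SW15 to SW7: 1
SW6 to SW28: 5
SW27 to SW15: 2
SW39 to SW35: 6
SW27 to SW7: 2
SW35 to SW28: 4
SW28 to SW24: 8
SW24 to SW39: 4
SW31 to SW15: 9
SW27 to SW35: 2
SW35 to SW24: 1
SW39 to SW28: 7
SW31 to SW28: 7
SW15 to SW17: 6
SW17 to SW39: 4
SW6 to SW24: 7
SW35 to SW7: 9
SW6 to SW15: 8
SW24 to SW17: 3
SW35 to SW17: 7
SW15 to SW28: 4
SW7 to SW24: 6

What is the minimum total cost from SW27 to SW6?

Enumerating some paths:
SW27 - SW7 - SW28 - SW6: 2+1+5 = 8
SW27 - SW15 - SW7 - SW6: 2+1+4 = 7
SW27 - SW7 - SW6: 2+4 = 6
Cheapest is SW27 - SW7 - SW6 at 6.

6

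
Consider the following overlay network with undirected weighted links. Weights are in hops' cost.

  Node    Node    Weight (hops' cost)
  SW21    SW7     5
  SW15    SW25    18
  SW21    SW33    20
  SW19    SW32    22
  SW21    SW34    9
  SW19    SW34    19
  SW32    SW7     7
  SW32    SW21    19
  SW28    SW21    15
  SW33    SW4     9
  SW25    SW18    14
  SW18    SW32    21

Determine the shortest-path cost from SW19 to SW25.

Shortest distances from SW19:
SW19: 0
SW34: 19  (via SW19)
SW32: 22  (via SW19)
SW21: 28  (via SW34)
SW7: 29  (via SW32)
SW18: 43  (via SW32)
SW28: 43  (via SW21)
SW33: 48  (via SW21)
SW4: 57  (via SW33)
SW25: 57  (via SW18)
Shortest route: SW19–SW32–SW18–SW25 = 57 hops' cost.

57 hops' cost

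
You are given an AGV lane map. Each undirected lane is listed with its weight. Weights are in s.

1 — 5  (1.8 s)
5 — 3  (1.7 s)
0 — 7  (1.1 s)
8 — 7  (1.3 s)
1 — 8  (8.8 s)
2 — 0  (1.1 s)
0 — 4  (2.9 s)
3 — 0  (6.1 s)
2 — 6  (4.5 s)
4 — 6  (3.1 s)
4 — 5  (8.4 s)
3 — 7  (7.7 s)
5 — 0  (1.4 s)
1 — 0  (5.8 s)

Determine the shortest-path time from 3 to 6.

8.7 s

Settle nodes by increasing distance from 3:
3: 0
5: 1.7  (via 3)
0: 3.1  (via 5)
1: 3.5  (via 5)
2: 4.2  (via 0)
7: 4.2  (via 0)
8: 5.5  (via 7)
4: 6  (via 0)
6: 8.7  (via 2)
Shortest route: 3 → 5 → 0 → 2 → 6 = 8.7 s.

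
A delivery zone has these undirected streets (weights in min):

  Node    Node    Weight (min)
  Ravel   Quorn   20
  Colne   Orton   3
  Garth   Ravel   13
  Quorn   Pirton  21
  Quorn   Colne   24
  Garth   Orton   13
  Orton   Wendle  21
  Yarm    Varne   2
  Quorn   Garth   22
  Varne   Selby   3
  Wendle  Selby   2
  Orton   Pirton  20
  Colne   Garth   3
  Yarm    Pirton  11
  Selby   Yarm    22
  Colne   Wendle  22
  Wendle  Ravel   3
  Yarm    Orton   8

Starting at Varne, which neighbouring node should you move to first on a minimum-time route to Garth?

Enumerating some paths:
Varne → Selby → Wendle → Ravel → Garth: 3+2+3+13 = 21
Varne → Yarm → Orton → Colne → Garth: 2+8+3+3 = 16
Cheapest is Varne → Yarm → Orton → Colne → Garth at 16 min.
So from Varne the first move is to Yarm.

Yarm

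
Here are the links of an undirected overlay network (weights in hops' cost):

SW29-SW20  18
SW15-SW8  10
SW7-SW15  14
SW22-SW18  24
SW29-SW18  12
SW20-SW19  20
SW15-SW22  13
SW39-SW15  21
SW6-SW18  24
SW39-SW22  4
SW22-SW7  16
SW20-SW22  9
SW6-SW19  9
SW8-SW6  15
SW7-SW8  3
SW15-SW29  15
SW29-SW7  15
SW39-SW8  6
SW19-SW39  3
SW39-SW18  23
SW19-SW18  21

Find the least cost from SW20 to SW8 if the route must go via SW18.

Shortest SW20→SW18: SW20–SW29–SW18 = 30
Shortest SW18→SW8: SW18–SW39–SW8 = 29
Total via SW18: 30 + 29 = 59 hops' cost.

59 hops' cost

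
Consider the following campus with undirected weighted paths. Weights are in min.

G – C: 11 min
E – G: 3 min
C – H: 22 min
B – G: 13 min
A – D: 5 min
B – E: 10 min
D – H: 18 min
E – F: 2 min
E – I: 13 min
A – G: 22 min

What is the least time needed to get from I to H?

Shortest distances from I:
I: 0
E: 13  (via I)
F: 15  (via E)
G: 16  (via E)
B: 23  (via E)
C: 27  (via G)
A: 38  (via G)
D: 43  (via A)
H: 49  (via C)
Shortest route: I–E–G–C–H = 49 min.

49 min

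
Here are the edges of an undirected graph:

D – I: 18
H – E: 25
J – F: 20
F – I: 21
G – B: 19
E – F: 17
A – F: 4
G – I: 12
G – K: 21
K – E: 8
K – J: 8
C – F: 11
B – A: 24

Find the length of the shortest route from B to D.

49

Settle nodes by increasing distance from B:
B: 0
G: 19  (via B)
A: 24  (via B)
F: 28  (via A)
I: 31  (via G)
C: 39  (via F)
K: 40  (via G)
E: 45  (via F)
J: 48  (via F)
D: 49  (via I)
Shortest route: B–G–I–D = 49.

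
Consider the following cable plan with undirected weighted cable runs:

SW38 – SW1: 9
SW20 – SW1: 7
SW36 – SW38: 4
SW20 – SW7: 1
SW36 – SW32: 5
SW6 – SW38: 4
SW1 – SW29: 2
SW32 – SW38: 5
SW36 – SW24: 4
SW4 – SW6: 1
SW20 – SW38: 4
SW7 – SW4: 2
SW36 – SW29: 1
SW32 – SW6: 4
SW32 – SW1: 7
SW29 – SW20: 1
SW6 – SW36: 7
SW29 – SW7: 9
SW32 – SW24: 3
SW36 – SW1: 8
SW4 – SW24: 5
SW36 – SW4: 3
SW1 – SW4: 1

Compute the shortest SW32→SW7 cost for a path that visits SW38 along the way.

Shortest SW32→SW38: SW32 → SW38 = 5
Best SW38 to SW7: SW38 → SW20 → SW7 costing 5
Total via SW38: 5 + 5 = 10.

10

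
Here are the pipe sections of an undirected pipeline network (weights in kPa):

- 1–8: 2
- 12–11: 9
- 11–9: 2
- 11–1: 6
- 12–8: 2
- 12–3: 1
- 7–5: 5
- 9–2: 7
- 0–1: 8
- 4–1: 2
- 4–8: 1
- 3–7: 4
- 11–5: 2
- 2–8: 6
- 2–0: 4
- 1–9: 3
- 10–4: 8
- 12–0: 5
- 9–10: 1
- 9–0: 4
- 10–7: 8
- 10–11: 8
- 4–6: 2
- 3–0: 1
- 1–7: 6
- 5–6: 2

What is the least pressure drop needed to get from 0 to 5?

Candidate routes:
0–12–8–4–6–5: 5+2+1+2+2 = 12
0–9–11–5: 4+2+2 = 8
0–3–12–8–4–6–5: 1+1+2+1+2+2 = 9
0–3–7–5: 1+4+5 = 10
The minimum is 8 kPa via 0–9–11–5.

8 kPa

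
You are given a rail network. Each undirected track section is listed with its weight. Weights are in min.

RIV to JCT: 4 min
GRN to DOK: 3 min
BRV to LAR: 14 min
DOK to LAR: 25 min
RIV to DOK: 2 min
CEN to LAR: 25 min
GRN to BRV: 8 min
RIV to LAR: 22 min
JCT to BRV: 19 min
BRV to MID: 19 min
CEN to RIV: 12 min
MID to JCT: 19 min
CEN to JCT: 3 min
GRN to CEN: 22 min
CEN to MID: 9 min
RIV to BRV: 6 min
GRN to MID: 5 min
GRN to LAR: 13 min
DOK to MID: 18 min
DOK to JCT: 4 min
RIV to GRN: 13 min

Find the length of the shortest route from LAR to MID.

Shortest distances from LAR:
LAR: 0
GRN: 13  (via LAR)
BRV: 14  (via LAR)
DOK: 16  (via GRN)
MID: 18  (via GRN)
Shortest route: LAR → GRN → MID = 18 min.

18 min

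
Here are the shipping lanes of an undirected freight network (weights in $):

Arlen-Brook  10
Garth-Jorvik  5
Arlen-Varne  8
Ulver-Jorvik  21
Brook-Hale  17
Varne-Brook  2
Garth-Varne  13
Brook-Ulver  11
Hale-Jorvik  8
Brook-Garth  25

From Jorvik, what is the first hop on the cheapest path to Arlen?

Enumerating some paths:
Jorvik–Hale–Brook–Arlen: 8+17+10 = 35
Jorvik–Garth–Varne–Brook–Arlen: 5+13+2+10 = 30
Jorvik–Garth–Varne–Arlen: 5+13+8 = 26
The minimum is $26 via Jorvik–Garth–Varne–Arlen.
So from Jorvik the first move is to Garth.

Garth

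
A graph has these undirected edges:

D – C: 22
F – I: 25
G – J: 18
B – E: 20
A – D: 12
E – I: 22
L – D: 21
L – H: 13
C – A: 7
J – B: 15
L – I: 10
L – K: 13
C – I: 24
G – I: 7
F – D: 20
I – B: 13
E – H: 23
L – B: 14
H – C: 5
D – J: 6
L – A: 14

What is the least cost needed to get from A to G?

Shortest distances from A:
A: 0
C: 7  (via A)
D: 12  (via A)
H: 12  (via C)
L: 14  (via A)
J: 18  (via D)
I: 24  (via L)
K: 27  (via L)
B: 28  (via L)
G: 31  (via I)
Shortest route: A → L → I → G = 31.

31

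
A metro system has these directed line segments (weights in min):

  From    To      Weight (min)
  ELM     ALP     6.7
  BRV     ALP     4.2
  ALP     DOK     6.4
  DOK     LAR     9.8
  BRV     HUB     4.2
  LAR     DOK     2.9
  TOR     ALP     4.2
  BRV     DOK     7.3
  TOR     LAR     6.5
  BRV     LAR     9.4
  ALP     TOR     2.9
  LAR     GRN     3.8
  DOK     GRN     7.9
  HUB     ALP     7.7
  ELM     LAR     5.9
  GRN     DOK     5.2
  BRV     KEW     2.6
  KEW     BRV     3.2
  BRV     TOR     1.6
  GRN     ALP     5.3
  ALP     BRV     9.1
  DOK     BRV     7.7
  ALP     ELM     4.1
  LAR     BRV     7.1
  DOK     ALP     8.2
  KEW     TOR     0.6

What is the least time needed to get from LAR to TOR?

Running Dijkstra from LAR:
LAR: 0
DOK: 2.9  (via LAR)
GRN: 3.8  (via LAR)
BRV: 7.1  (via LAR)
TOR: 8.7  (via BRV)
Shortest route: LAR → BRV → TOR = 8.7 min.

8.7 min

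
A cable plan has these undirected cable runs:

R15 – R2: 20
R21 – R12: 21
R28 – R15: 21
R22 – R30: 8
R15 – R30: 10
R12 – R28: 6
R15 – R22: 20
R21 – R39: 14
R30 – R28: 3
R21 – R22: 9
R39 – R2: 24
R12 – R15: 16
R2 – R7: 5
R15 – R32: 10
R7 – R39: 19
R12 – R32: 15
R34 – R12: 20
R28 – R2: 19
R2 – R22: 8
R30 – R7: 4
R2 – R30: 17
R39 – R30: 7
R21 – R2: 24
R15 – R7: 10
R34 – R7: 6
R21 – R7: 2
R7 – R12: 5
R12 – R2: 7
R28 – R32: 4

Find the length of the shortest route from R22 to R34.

17

Enumerating some paths:
R22 → R21 → R7 → R34: 9+2+6 = 17
R22 → R30 → R7 → R34: 8+4+6 = 18
The minimum is 17 via R22 → R21 → R7 → R34.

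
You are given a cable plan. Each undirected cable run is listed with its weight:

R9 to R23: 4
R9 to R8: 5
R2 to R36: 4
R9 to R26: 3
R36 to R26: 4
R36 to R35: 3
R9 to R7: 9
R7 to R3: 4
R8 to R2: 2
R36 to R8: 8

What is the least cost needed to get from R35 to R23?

14

Shortest distances from R35:
R35: 0
R36: 3  (via R35)
R2: 7  (via R36)
R26: 7  (via R36)
R8: 9  (via R2)
R9: 10  (via R26)
R23: 14  (via R9)
Shortest route: R35–R36–R26–R9–R23 = 14.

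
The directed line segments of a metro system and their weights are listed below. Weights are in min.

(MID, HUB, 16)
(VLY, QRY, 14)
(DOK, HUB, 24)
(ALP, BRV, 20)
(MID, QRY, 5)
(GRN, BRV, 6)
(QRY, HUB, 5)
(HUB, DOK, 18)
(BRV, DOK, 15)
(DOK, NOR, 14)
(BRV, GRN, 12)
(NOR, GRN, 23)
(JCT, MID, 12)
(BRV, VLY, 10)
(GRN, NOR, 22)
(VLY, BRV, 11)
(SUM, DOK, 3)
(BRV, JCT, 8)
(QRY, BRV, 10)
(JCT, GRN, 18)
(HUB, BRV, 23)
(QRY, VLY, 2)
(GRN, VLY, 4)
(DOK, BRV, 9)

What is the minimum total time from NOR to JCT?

Compare a few routes:
NOR → GRN → BRV → JCT: 23+6+8 = 37
NOR → GRN → VLY → QRY → HUB → BRV → JCT: 23+4+14+5+23+8 = 77
NOR → GRN → VLY → QRY → BRV → JCT: 23+4+14+10+8 = 59
NOR → GRN → VLY → BRV → JCT: 23+4+11+8 = 46
Cheapest is NOR → GRN → BRV → JCT at 37 min.

37 min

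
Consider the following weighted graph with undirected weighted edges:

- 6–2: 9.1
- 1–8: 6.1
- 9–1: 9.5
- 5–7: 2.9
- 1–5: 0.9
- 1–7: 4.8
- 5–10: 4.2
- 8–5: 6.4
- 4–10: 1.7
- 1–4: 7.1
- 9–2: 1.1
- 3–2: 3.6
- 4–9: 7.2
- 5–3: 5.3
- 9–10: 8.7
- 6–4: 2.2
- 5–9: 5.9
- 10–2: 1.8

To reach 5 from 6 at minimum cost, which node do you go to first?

Enumerating some paths:
6 → 4 → 1 → 5: 2.2+7.1+0.9 = 10.2
6 → 4 → 10 → 5: 2.2+1.7+4.2 = 8.1
6 → 4 → 10 → 2 → 3 → 5: 2.2+1.7+1.8+3.6+5.3 = 14.6
6 → 4 → 10 → 2 → 9 → 5: 2.2+1.7+1.8+1.1+5.9 = 12.7
The minimum is 8.1 via 6 → 4 → 10 → 5.
So from 6 the first move is to 4.

4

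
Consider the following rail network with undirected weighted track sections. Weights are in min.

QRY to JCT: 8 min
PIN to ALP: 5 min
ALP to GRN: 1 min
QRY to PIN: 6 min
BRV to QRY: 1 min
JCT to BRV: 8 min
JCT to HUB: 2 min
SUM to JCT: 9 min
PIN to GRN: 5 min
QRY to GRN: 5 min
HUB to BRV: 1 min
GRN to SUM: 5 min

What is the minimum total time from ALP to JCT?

10 min

Candidate routes:
ALP → GRN → QRY → JCT: 1+5+8 = 14
ALP → GRN → QRY → BRV → JCT: 1+5+1+8 = 15
ALP → PIN → QRY → BRV → HUB → JCT: 5+6+1+1+2 = 15
ALP → GRN → QRY → BRV → HUB → JCT: 1+5+1+1+2 = 10
The minimum is 10 min via ALP → GRN → QRY → BRV → HUB → JCT.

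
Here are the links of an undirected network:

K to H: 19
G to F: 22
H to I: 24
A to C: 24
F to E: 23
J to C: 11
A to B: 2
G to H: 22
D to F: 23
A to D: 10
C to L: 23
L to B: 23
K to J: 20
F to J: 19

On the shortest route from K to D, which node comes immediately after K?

J

Candidate routes:
K - J - F - D: 20+19+23 = 62
K - J - C - A - D: 20+11+24+10 = 65
The minimum is 62 via K - J - F - D.
So from K the first move is to J.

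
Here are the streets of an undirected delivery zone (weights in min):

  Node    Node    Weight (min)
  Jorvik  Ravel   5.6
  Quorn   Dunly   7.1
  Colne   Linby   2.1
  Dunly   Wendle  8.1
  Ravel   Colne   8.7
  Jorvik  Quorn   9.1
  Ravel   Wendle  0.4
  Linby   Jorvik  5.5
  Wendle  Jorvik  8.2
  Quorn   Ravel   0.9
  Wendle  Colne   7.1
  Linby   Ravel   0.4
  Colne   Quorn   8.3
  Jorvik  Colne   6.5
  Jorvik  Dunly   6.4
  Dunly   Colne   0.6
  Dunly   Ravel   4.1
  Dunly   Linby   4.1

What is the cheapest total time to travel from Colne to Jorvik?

Compare a few routes:
Colne - Jorvik: 6.5 = 6.5
Colne - Linby - Ravel - Jorvik: 2.1+0.4+5.6 = 8.1
Colne - Dunly - Jorvik: 0.6+6.4 = 7
Colne - Linby - Jorvik: 2.1+5.5 = 7.6
Cheapest is Colne - Jorvik at 6.5 min.

6.5 min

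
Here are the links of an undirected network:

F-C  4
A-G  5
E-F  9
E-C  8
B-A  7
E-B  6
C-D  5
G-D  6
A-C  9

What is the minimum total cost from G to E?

Compare a few routes:
G–D–C–E: 6+5+8 = 19
G–A–C–E: 5+9+8 = 22
G–D–C–F–E: 6+5+4+9 = 24
G–A–B–E: 5+7+6 = 18
The minimum is 18 via G–A–B–E.

18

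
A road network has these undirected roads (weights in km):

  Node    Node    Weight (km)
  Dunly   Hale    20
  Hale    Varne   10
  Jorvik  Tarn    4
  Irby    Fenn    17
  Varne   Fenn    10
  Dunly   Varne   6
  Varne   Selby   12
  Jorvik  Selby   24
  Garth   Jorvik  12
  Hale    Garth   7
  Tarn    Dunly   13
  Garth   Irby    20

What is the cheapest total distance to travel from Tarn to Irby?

36 km

Compare a few routes:
Tarn–Dunly–Varne–Hale–Garth–Irby: 13+6+10+7+20 = 56
Tarn–Jorvik–Garth–Irby: 4+12+20 = 36
Tarn–Dunly–Varne–Fenn–Irby: 13+6+10+17 = 46
Cheapest is Tarn–Jorvik–Garth–Irby at 36 km.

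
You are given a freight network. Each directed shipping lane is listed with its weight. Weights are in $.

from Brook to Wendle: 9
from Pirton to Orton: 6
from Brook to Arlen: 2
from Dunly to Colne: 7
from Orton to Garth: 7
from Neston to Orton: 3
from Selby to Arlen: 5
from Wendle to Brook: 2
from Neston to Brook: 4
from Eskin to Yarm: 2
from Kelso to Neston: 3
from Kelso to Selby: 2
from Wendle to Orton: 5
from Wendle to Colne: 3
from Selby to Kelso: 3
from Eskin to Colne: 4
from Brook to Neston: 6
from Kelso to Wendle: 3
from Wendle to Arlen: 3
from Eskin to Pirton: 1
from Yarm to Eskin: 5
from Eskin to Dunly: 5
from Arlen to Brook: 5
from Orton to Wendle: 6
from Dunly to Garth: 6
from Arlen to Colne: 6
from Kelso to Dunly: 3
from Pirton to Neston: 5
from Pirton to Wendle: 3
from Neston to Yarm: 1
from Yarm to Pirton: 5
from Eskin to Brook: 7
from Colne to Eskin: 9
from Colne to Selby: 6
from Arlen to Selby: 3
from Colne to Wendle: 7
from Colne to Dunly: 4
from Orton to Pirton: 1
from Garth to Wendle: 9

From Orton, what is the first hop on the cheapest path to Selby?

Pirton

Candidate routes:
Orton - Pirton - Wendle - Arlen - Selby: 1+3+3+3 = 10
Orton - Wendle - Arlen - Selby: 6+3+3 = 12
Orton - Pirton - Wendle - Colne - Selby: 1+3+3+6 = 13
Orton - Pirton - Wendle - Brook - Arlen - Selby: 1+3+2+2+3 = 11
The minimum is $10 via Orton - Pirton - Wendle - Arlen - Selby.
So from Orton the first move is to Pirton.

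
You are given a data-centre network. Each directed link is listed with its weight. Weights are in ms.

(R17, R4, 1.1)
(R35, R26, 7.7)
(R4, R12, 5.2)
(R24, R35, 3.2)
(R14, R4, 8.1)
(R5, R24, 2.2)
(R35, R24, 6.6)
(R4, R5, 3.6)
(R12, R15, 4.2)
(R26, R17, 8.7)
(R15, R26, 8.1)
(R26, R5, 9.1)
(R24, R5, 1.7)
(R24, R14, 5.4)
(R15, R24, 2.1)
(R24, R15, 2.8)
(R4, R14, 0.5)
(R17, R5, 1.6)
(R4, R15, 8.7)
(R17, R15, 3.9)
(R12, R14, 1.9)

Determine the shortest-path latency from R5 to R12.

Running Dijkstra from R5:
R5: 0
R24: 2.2  (via R5)
R15: 5  (via R24)
R35: 5.4  (via R24)
R14: 7.6  (via R24)
R26: 13.1  (via R15)
R4: 15.7  (via R14)
R12: 20.9  (via R4)
Shortest route: R5 → R24 → R14 → R4 → R12 = 20.9 ms.

20.9 ms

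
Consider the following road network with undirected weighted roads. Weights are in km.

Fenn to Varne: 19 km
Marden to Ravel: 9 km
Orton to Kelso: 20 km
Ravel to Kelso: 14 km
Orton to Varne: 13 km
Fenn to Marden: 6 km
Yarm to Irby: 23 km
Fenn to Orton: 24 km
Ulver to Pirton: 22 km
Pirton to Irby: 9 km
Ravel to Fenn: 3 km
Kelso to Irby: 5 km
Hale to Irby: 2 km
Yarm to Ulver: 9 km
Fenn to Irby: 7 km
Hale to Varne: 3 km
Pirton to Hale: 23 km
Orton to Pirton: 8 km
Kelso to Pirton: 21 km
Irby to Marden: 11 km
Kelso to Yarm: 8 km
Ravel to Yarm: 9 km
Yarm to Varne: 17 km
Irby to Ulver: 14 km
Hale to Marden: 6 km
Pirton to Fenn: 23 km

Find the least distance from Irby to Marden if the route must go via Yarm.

Best Irby to Yarm: Irby → Kelso → Yarm costing 13
Best Yarm to Marden: Yarm → Ravel → Marden costing 18
Total via Yarm: 13 + 18 = 31 km.

31 km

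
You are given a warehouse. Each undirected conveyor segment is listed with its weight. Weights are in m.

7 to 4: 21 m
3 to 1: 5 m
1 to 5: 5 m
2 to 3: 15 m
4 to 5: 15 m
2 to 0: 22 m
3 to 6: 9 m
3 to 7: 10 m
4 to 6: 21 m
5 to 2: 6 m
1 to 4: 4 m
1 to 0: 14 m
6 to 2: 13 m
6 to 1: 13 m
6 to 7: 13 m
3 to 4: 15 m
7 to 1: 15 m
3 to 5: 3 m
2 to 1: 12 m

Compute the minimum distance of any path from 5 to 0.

19 m

Shortest distances from 5:
5: 0
3: 3  (via 5)
1: 5  (via 5)
2: 6  (via 5)
4: 9  (via 1)
6: 12  (via 3)
7: 13  (via 3)
0: 19  (via 1)
Shortest route: 5 → 1 → 0 = 19 m.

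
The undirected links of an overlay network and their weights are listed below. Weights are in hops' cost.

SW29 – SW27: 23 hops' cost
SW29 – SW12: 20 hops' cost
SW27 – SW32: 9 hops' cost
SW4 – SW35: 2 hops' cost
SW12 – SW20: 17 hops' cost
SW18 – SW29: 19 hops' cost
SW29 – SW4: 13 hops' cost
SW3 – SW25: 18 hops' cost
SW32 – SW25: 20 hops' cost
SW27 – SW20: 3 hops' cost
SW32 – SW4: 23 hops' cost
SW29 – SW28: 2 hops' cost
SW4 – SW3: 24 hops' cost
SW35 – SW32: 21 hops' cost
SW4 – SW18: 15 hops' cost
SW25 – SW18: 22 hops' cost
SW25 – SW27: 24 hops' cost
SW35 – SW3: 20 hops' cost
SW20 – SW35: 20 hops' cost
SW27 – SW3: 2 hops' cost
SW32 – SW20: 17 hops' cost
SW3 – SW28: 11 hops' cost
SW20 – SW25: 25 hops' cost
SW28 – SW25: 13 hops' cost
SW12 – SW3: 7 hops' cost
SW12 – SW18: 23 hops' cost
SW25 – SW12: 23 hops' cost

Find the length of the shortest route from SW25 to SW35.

30 hops' cost

Enumerating some paths:
SW25–SW28–SW29–SW4–SW35: 13+2+13+2 = 30
SW25–SW18–SW4–SW35: 22+15+2 = 39
SW25–SW32–SW35: 20+21 = 41
SW25–SW3–SW35: 18+20 = 38
The minimum is 30 hops' cost via SW25–SW28–SW29–SW4–SW35.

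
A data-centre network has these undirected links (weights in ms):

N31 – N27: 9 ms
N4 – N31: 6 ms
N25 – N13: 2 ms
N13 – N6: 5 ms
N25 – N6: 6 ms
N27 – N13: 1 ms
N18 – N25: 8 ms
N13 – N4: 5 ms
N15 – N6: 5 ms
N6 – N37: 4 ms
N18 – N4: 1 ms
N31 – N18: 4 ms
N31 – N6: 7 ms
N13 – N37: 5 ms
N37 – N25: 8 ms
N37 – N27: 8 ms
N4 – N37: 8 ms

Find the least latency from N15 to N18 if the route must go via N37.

Shortest N15→N37: N15–N6–N37 = 9
Shortest N37→N18: N37–N4–N18 = 9
Total via N37: 9 + 9 = 18 ms.

18 ms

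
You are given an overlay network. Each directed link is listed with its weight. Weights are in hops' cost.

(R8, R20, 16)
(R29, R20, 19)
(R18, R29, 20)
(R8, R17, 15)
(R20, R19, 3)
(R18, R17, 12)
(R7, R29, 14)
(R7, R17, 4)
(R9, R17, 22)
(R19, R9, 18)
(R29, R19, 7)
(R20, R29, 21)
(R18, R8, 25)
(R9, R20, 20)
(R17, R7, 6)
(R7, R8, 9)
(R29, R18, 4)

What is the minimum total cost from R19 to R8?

Shortest distances from R19:
R19: 0
R9: 18  (via R19)
R20: 38  (via R9)
R17: 40  (via R9)
R7: 46  (via R17)
R8: 55  (via R7)
Shortest route: R19 → R9 → R17 → R7 → R8 = 55 hops' cost.

55 hops' cost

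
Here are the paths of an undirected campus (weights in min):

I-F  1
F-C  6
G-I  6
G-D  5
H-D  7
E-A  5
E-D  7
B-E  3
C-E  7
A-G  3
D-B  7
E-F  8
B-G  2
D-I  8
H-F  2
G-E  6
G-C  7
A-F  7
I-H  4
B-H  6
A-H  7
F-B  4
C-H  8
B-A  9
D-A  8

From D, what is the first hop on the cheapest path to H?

H

Compare a few routes:
D - I - H: 8+4 = 12
D - I - F - H: 8+1+2 = 11
D - H: 7 = 7
The minimum is 7 min via D - H.
So from D the first move is to H.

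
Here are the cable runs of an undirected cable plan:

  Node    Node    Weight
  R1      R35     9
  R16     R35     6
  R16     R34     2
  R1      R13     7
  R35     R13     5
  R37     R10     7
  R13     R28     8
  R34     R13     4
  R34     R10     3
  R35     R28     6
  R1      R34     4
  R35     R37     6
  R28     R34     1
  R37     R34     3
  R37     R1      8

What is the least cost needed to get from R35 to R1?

9

Candidate routes:
R35 → R1: 9 = 9
R35 → R28 → R34 → R1: 6+1+4 = 11
R35 → R16 → R34 → R1: 6+2+4 = 12
The minimum is 9 via R35 → R1.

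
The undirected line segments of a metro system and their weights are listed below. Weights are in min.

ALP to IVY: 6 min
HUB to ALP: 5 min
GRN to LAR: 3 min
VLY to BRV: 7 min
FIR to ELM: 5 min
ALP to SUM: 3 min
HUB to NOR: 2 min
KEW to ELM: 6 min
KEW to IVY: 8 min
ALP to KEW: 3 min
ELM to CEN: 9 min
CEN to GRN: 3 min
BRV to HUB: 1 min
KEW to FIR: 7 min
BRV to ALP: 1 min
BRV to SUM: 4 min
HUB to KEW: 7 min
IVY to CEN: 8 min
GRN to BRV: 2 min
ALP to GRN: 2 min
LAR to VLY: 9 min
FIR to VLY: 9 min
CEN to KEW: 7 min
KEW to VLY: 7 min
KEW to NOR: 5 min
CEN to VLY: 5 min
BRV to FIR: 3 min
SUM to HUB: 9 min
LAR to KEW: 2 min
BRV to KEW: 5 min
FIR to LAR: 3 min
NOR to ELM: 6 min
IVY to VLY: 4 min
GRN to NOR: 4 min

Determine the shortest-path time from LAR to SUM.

Enumerating some paths:
LAR–KEW–ALP–SUM: 2+3+3 = 8
LAR–GRN–BRV–ALP–SUM: 3+2+1+3 = 9
LAR–GRN–BRV–SUM: 3+2+4 = 9
Cheapest is LAR–KEW–ALP–SUM at 8 min.

8 min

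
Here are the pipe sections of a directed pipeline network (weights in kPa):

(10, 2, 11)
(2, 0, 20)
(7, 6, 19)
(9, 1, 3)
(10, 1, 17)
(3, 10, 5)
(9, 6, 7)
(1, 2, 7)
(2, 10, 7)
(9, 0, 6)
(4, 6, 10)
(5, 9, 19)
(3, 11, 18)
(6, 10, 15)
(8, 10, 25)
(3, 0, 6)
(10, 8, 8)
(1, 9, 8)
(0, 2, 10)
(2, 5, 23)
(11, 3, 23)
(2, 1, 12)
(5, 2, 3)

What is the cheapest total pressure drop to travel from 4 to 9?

50 kPa

Running Dijkstra from 4:
4: 0
6: 10  (via 4)
10: 25  (via 6)
8: 33  (via 10)
2: 36  (via 10)
1: 42  (via 10)
9: 50  (via 1)
Shortest route: 4 → 6 → 10 → 1 → 9 = 50 kPa.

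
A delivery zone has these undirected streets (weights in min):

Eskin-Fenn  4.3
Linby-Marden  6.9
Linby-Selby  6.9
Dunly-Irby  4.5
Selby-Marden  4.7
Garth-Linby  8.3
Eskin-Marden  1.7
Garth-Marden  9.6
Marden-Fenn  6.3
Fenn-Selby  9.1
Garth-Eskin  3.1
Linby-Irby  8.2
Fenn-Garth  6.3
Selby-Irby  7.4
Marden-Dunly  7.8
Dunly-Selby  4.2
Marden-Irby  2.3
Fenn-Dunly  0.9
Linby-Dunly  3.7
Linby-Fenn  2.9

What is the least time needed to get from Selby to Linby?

Shortest distances from Selby:
Selby: 0
Dunly: 4.2  (via Selby)
Marden: 4.7  (via Selby)
Fenn: 5.1  (via Dunly)
Eskin: 6.4  (via Marden)
Linby: 6.9  (via Selby)
Shortest route: Selby–Linby = 6.9 min.

6.9 min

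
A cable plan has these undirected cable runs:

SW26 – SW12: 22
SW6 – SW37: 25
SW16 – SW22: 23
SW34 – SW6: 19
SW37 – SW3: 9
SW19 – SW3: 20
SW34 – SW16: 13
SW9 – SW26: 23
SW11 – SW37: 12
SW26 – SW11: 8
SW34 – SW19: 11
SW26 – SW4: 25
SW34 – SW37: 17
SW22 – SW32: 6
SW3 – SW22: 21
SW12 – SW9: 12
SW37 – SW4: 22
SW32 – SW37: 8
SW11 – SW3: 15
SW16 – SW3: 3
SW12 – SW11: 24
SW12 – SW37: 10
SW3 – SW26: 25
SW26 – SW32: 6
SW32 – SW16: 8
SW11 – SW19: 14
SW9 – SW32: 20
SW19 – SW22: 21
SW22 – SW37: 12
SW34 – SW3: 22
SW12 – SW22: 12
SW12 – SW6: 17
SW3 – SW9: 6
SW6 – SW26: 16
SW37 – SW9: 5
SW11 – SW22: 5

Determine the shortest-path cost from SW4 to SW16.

Running Dijkstra from SW4:
SW4: 0
SW37: 22  (via SW4)
SW26: 25  (via SW4)
SW9: 27  (via SW37)
SW32: 30  (via SW37)
SW3: 31  (via SW37)
SW12: 32  (via SW37)
SW11: 33  (via SW26)
SW22: 34  (via SW37)
SW16: 34  (via SW3)
Shortest route: SW4–SW37–SW3–SW16 = 34.

34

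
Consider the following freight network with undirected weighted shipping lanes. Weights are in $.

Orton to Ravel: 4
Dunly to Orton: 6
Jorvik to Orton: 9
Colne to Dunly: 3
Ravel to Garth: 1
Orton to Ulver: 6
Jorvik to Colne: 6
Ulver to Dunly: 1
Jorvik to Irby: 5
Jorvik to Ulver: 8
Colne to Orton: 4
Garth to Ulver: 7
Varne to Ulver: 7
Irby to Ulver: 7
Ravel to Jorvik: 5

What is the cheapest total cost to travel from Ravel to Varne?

Shortest distances from Ravel:
Ravel: 0
Garth: 1  (via Ravel)
Orton: 4  (via Ravel)
Jorvik: 5  (via Ravel)
Colne: 8  (via Orton)
Ulver: 8  (via Garth)
Dunly: 9  (via Ulver)
Irby: 10  (via Jorvik)
Varne: 15  (via Ulver)
Shortest route: Ravel → Garth → Ulver → Varne = $15.

$15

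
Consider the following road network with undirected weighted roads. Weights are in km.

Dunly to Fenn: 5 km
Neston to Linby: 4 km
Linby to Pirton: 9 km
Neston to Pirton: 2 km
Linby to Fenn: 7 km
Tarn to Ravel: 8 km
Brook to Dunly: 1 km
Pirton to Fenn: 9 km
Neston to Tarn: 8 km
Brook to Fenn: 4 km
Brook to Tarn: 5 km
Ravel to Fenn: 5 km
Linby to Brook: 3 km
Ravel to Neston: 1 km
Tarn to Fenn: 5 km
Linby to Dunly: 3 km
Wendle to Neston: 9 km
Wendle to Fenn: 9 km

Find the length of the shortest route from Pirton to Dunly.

9 km

Shortest distances from Pirton:
Pirton: 0
Neston: 2  (via Pirton)
Ravel: 3  (via Neston)
Linby: 6  (via Neston)
Fenn: 8  (via Ravel)
Dunly: 9  (via Linby)
Shortest route: Pirton–Neston–Linby–Dunly = 9 km.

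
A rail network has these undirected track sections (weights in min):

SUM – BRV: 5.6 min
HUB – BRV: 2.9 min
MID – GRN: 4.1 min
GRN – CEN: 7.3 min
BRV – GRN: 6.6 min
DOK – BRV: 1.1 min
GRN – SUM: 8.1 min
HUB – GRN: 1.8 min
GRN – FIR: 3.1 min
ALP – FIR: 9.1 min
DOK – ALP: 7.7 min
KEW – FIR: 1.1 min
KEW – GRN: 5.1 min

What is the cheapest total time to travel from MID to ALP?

16.3 min

Shortest distances from MID:
MID: 0
GRN: 4.1  (via MID)
HUB: 5.9  (via GRN)
FIR: 7.2  (via GRN)
KEW: 8.3  (via FIR)
BRV: 8.8  (via HUB)
DOK: 9.9  (via BRV)
CEN: 11.4  (via GRN)
SUM: 12.2  (via GRN)
ALP: 16.3  (via FIR)
Shortest route: MID–GRN–FIR–ALP = 16.3 min.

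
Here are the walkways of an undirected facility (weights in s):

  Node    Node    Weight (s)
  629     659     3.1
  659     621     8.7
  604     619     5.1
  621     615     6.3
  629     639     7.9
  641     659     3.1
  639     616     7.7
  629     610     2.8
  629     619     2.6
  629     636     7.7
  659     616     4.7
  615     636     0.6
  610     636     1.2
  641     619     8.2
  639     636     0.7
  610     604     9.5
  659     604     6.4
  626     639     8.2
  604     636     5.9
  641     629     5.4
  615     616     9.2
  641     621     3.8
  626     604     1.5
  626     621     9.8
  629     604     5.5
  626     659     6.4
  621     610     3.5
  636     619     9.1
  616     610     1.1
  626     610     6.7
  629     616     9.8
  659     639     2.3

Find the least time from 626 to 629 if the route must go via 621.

16.1 s

Shortest 626→621: 626–621 = 9.8
Best 621 to 629: 621–610–629 costing 6.3
Total via 621: 9.8 + 6.3 = 16.1 s.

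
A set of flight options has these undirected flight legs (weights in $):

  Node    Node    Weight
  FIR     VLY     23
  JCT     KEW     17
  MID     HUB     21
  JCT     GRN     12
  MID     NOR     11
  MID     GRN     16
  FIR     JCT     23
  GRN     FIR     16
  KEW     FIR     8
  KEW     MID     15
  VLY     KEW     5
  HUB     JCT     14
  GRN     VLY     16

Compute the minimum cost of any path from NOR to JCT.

Compare a few routes:
NOR → MID → GRN → JCT: 11+16+12 = 39
NOR → MID → KEW → JCT: 11+15+17 = 43
NOR → MID → HUB → JCT: 11+21+14 = 46
Cheapest is NOR → MID → GRN → JCT at $39.

$39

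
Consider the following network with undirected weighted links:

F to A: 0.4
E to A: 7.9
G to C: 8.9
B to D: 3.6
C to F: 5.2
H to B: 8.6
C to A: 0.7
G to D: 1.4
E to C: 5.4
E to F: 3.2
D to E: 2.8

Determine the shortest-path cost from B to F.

Enumerating some paths:
B - D - E - C - A - F: 3.6+2.8+5.4+0.7+0.4 = 12.9
B - D - E - F: 3.6+2.8+3.2 = 9.6
Cheapest is B - D - E - F at 9.6.

9.6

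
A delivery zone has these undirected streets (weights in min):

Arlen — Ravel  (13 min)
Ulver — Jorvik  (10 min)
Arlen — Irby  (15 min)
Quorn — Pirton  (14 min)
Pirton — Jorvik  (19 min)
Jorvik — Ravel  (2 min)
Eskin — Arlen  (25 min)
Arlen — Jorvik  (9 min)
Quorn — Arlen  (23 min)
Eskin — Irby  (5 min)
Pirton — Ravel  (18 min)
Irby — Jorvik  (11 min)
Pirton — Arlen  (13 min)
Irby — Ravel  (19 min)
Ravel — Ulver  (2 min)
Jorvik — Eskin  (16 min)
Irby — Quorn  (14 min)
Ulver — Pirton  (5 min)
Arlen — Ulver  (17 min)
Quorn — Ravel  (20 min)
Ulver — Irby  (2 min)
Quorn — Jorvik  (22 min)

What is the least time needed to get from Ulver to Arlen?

Enumerating some paths:
Ulver - Ravel - Jorvik - Arlen: 2+2+9 = 13
Ulver - Ravel - Arlen: 2+13 = 15
Cheapest is Ulver - Ravel - Jorvik - Arlen at 13 min.

13 min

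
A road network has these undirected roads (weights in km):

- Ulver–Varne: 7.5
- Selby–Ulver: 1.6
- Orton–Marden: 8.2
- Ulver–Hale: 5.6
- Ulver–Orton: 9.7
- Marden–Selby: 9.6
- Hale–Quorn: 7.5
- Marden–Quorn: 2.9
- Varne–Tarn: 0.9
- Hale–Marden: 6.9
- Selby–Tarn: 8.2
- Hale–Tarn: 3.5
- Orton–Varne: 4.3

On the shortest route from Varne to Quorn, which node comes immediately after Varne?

Compare a few routes:
Varne - Tarn - Hale - Quorn: 0.9+3.5+7.5 = 11.9
Varne - Ulver - Hale - Quorn: 7.5+5.6+7.5 = 20.6
Varne - Orton - Marden - Quorn: 4.3+8.2+2.9 = 15.4
Varne - Tarn - Hale - Marden - Quorn: 0.9+3.5+6.9+2.9 = 14.2
Cheapest is Varne - Tarn - Hale - Quorn at 11.9 km.
So from Varne the first move is to Tarn.

Tarn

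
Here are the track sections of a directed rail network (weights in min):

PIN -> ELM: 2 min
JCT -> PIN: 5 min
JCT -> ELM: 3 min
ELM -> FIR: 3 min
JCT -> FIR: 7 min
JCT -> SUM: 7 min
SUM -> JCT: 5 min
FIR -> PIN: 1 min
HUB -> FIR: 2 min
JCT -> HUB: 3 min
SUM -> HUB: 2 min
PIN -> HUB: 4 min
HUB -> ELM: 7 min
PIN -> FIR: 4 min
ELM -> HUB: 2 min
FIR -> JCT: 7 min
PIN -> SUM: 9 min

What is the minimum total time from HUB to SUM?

Candidate routes:
HUB - FIR - PIN - SUM: 2+1+9 = 12
HUB - ELM - FIR - PIN - SUM: 7+3+1+9 = 20
HUB - FIR - JCT - PIN - SUM: 2+7+5+9 = 23
HUB - FIR - JCT - SUM: 2+7+7 = 16
The minimum is 12 min via HUB - FIR - PIN - SUM.

12 min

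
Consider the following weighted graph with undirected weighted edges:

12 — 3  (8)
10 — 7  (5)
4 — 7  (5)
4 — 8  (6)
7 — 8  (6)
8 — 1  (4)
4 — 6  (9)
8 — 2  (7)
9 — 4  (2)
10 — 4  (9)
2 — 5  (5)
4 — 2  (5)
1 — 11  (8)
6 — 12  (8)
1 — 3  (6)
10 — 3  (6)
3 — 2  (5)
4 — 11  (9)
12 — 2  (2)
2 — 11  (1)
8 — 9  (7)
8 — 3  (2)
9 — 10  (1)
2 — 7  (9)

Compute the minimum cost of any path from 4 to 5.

10

Running Dijkstra from 4:
4: 0
9: 2  (via 4)
10: 3  (via 9)
2: 5  (via 4)
7: 5  (via 4)
8: 6  (via 4)
11: 6  (via 2)
12: 7  (via 2)
3: 8  (via 8)
6: 9  (via 4)
1: 10  (via 8)
5: 10  (via 2)
Shortest route: 4–2–5 = 10.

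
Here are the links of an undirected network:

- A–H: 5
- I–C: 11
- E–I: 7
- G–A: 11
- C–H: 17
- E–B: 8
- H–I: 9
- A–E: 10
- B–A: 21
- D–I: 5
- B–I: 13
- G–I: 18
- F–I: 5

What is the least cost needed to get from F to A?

19

Settle nodes by increasing distance from F:
F: 0
I: 5  (via F)
D: 10  (via I)
E: 12  (via I)
H: 14  (via I)
C: 16  (via I)
B: 18  (via I)
A: 19  (via H)
Shortest route: F → I → H → A = 19.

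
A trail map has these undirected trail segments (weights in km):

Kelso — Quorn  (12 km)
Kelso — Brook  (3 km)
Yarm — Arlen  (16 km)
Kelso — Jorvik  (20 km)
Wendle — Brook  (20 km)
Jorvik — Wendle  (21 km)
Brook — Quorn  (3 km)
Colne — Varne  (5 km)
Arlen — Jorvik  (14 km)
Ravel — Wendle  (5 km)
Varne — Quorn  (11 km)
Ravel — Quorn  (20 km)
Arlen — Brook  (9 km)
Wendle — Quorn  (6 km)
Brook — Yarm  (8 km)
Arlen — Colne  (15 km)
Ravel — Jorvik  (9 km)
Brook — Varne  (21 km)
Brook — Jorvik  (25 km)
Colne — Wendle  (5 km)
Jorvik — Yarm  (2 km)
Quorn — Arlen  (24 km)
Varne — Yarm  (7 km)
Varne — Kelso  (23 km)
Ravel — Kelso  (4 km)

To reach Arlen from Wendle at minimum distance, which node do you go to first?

Enumerating some paths:
Wendle - Ravel - Kelso - Brook - Arlen: 5+4+3+9 = 21
Wendle - Colne - Arlen: 5+15 = 20
Wendle - Quorn - Brook - Arlen: 6+3+9 = 18
Cheapest is Wendle - Quorn - Brook - Arlen at 18 km.
So from Wendle the first move is to Quorn.

Quorn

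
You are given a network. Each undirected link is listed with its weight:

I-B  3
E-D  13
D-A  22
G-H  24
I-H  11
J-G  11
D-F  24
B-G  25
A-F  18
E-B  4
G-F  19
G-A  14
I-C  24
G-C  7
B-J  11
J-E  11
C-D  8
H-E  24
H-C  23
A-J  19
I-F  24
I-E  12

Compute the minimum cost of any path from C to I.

24

Compare a few routes:
C–D–E–B–I: 8+13+4+3 = 28
C–I: 24 = 24
Cheapest is C–I at 24.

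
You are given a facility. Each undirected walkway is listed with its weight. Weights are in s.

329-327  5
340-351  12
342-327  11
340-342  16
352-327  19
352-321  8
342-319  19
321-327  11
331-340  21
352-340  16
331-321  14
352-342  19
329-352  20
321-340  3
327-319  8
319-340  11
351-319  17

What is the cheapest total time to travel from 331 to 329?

30 s

Enumerating some paths:
331 → 321 → 327 → 329: 14+11+5 = 30
331 → 340 → 321 → 327 → 329: 21+3+11+5 = 40
Cheapest is 331 → 321 → 327 → 329 at 30 s.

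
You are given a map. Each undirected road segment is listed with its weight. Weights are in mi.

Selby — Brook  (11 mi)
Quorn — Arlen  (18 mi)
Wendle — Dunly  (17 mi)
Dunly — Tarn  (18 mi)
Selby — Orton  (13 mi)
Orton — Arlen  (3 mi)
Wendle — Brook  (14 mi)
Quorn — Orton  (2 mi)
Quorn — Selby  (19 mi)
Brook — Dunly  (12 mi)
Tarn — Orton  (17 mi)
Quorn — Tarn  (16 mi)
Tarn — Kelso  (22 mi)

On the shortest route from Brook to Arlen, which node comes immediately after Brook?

Selby

Candidate routes:
Brook–Selby–Orton–Quorn–Arlen: 11+13+2+18 = 44
Brook–Selby–Quorn–Arlen: 11+19+18 = 48
Brook–Selby–Quorn–Orton–Arlen: 11+19+2+3 = 35
Brook–Selby–Orton–Arlen: 11+13+3 = 27
Cheapest is Brook–Selby–Orton–Arlen at 27 mi.
So from Brook the first move is to Selby.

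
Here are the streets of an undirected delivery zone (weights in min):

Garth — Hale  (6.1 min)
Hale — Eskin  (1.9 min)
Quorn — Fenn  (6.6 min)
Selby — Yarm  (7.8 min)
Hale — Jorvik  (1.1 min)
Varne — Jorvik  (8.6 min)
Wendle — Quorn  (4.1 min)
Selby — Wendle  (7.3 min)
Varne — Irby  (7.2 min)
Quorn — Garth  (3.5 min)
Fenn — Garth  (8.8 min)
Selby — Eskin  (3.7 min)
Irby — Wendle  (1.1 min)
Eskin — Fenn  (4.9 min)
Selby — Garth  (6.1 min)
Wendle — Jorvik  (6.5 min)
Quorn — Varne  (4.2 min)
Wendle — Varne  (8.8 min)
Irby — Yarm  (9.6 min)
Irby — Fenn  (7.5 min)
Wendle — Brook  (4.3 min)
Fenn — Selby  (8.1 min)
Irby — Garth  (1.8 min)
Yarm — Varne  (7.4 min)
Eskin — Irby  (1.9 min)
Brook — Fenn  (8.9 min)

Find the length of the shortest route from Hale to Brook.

9.2 min

Enumerating some paths:
Hale - Jorvik - Wendle - Brook: 1.1+6.5+4.3 = 11.9
Hale - Eskin - Irby - Wendle - Brook: 1.9+1.9+1.1+4.3 = 9.2
The minimum is 9.2 min via Hale - Eskin - Irby - Wendle - Brook.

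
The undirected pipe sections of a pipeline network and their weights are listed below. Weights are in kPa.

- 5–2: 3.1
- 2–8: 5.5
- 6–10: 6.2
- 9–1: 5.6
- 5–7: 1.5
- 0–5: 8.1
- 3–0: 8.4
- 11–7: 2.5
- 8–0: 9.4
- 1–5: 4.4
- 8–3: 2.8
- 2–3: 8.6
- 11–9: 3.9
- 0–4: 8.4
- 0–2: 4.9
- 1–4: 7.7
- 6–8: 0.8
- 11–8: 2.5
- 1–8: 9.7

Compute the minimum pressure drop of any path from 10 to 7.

12 kPa

Running Dijkstra from 10:
10: 0
6: 6.2  (via 10)
8: 7  (via 6)
11: 9.5  (via 8)
3: 9.8  (via 8)
7: 12  (via 11)
Shortest route: 10–6–8–11–7 = 12 kPa.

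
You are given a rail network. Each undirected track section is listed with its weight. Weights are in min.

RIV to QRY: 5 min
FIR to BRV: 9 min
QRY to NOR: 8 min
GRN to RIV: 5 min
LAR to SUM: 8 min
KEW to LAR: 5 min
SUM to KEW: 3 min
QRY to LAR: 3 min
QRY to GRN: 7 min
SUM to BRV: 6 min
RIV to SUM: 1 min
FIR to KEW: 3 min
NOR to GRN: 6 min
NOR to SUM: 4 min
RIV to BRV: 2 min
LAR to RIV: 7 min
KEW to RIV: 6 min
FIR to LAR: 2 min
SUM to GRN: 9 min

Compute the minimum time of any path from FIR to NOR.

10 min

Running Dijkstra from FIR:
FIR: 0
LAR: 2  (via FIR)
KEW: 3  (via FIR)
QRY: 5  (via LAR)
SUM: 6  (via KEW)
RIV: 7  (via SUM)
BRV: 9  (via FIR)
NOR: 10  (via SUM)
Shortest route: FIR–KEW–SUM–NOR = 10 min.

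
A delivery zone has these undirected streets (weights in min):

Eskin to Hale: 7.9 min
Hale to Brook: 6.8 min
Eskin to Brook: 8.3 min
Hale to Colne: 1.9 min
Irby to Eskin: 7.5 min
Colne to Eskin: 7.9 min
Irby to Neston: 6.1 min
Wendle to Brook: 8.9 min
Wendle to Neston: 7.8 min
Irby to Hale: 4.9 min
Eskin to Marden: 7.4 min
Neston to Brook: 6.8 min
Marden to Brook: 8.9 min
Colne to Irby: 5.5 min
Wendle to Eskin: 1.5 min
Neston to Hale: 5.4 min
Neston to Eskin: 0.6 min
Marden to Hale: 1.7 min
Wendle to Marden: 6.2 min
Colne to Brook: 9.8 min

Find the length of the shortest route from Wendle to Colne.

Shortest distances from Wendle:
Wendle: 0
Eskin: 1.5  (via Wendle)
Neston: 2.1  (via Eskin)
Marden: 6.2  (via Wendle)
Hale: 7.5  (via Neston)
Irby: 8.2  (via Neston)
Brook: 8.9  (via Wendle)
Colne: 9.4  (via Eskin)
Shortest route: Wendle → Eskin → Colne = 9.4 min.

9.4 min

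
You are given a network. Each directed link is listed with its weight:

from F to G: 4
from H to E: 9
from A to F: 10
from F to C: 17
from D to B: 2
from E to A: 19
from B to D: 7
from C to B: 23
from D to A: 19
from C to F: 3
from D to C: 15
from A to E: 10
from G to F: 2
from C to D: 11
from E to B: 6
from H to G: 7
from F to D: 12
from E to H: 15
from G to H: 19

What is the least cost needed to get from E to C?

28

Compare a few routes:
E–B–D–C: 6+7+15 = 28
E–H–G–F–C: 15+7+2+17 = 41
The minimum is 28 via E–B–D–C.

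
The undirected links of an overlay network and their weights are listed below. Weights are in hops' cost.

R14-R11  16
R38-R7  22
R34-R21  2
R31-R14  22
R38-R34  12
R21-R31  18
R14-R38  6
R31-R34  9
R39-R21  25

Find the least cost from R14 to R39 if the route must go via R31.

58 hops' cost

Best R14 to R31: R14 → R31 costing 22
Best R31 to R39: R31 → R34 → R21 → R39 costing 36
Total via R31: 22 + 36 = 58 hops' cost.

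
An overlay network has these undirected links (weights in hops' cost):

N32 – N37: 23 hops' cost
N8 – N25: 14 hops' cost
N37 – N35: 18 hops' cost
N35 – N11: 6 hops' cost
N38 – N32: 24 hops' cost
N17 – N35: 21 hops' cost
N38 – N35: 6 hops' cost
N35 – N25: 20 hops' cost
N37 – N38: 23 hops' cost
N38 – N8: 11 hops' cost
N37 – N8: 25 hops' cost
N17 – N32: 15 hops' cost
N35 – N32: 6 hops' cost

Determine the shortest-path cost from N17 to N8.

38 hops' cost

Candidate routes:
N17 → N32 → N35 → N25 → N8: 15+6+20+14 = 55
N17 → N35 → N38 → N8: 21+6+11 = 38
N17 → N32 → N38 → N8: 15+24+11 = 50
The minimum is 38 hops' cost via N17 → N35 → N38 → N8.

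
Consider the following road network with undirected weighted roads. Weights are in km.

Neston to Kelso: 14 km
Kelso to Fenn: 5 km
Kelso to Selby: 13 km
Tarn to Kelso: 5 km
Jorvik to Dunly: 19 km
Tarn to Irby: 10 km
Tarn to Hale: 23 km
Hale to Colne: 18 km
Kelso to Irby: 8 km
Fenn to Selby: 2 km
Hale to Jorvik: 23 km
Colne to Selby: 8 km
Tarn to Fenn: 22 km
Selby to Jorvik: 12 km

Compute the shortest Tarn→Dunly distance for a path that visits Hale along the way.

Shortest Tarn→Hale: Tarn–Hale = 23
Best Hale to Dunly: Hale–Jorvik–Dunly costing 42
Total via Hale: 23 + 42 = 65 km.

65 km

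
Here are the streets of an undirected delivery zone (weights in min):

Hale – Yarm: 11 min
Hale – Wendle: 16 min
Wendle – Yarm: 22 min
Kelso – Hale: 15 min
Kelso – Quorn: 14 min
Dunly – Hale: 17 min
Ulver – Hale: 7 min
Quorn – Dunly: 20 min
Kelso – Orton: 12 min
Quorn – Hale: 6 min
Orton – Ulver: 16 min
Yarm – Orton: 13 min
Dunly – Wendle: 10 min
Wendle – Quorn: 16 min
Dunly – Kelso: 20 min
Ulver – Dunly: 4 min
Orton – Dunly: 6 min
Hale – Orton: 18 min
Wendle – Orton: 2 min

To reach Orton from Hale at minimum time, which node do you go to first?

Ulver

Compare a few routes:
Hale - Ulver - Orton: 7+16 = 23
Hale - Orton: 18 = 18
Hale - Ulver - Dunly - Orton: 7+4+6 = 17
Hale - Wendle - Orton: 16+2 = 18
Cheapest is Hale - Ulver - Dunly - Orton at 17 min.
So from Hale the first move is to Ulver.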